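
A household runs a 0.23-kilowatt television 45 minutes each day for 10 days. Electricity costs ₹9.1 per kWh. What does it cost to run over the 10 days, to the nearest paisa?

₹15.70

Runtime = 45 min × 10 = 450 min = 7.5 h
Energy = 0.23 kW × 7.5 h = 1.725 kWh
Cost = 1.725 kWh × ₹9.1/kWh = ₹15.70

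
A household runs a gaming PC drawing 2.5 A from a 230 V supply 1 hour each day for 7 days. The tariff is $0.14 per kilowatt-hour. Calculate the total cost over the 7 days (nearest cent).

Power = 2.5 A × 230 V = 575 W = 0.575 kW
Runtime = 1 h/day × 7 days = 7 h
Energy = 0.575 kW × 7 h = 4.025 kWh
Cost = 4.025 kWh × $0.14/kWh = $0.56

$0.56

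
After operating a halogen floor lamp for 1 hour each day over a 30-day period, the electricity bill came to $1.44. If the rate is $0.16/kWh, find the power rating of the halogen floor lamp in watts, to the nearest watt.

300 W

Energy = $1.44 ÷ $0.16/kWh = 9 kWh
Runtime = 1 h/day × 30 days = 30 h
Power = 9 kWh ÷ 30 h = 0.3 kW = 300 W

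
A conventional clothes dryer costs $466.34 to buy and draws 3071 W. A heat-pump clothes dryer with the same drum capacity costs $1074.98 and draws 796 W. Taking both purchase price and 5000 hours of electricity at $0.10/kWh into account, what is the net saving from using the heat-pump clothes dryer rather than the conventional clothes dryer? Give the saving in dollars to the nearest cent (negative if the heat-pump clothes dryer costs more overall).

$528.86

conventional clothes dryer: $466.34 + (3071/1000) kW × 5000 h × $0.10 = $466.34 + $1535.5 = $2001.84
heat-pump clothes dryer: $1074.98 + (796/1000) kW × 5000 h × $0.10 = $1074.98 + $398 = $1472.98
Saving = $2001.84 − $1472.98 = $528.86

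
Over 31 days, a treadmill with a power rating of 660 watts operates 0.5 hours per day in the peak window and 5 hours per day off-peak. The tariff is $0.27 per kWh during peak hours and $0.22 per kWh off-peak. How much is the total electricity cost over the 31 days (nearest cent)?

Peak energy = 0.66 kW × 0.5 h × 31 = 10.23 kWh
Off-peak energy = 0.66 kW × 5 h × 31 = 102.3 kWh
Cost = 10.23 × $0.27 + 102.3 × $0.22 = $2.7621 + $22.506 = $25.27

$25.27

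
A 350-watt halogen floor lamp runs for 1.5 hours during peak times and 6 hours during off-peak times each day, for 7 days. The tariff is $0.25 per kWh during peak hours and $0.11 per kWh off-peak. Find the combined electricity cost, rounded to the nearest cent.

$2.54

Peak energy = 0.35 kW × 1.5 h × 7 = 3.675 kWh
Off-peak energy = 0.35 kW × 6 h × 7 = 14.7 kWh
Cost = 3.675 × $0.25 + 14.7 × $0.11 = $0.91875 + $1.617 = $2.54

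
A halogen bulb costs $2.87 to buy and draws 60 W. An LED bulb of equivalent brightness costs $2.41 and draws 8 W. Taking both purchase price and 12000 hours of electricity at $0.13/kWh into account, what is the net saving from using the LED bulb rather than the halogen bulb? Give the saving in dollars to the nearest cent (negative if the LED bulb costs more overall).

$81.58

halogen bulb: $2.87 + (60/1000) kW × 12000 h × $0.13 = $2.87 + $93.6 = $96.47
LED bulb: $2.41 + (8/1000) kW × 12000 h × $0.13 = $2.41 + $12.48 = $14.89
Saving = $96.47 − $14.89 = $81.58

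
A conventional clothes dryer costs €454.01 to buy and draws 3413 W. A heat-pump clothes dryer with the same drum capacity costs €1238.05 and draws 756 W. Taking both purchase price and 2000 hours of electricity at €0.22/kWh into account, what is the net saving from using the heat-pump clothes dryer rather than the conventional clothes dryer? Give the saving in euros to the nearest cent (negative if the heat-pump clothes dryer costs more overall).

conventional clothes dryer: €454.01 + (3413/1000) kW × 2000 h × €0.22 = €454.01 + €1501.72 = €1955.73
heat-pump clothes dryer: €1238.05 + (756/1000) kW × 2000 h × €0.22 = €1238.05 + €332.64 = €1570.69
Saving = €1955.73 − €1570.69 = €385.04

€385.04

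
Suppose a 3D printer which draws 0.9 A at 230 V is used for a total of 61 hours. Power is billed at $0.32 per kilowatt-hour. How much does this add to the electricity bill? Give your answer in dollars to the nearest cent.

$4.04

Power = 0.9 A × 230 V = 207 W = 0.207 kW
Energy = 0.207 kW × 61 h = 12.627 kWh
Cost = 12.627 kWh × $0.32/kWh = $4.04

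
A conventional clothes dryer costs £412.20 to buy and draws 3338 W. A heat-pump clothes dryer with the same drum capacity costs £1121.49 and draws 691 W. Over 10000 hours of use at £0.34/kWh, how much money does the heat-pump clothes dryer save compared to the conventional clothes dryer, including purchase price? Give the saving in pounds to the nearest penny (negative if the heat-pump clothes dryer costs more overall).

conventional clothes dryer: £412.20 + (3338/1000) kW × 10000 h × £0.34 = £412.20 + £11349.2 = £11761.4
heat-pump clothes dryer: £1121.49 + (691/1000) kW × 10000 h × £0.34 = £1121.49 + £2349.4 = £3470.89
Saving = £11761.4 − £3470.89 = £8290.51

£8290.51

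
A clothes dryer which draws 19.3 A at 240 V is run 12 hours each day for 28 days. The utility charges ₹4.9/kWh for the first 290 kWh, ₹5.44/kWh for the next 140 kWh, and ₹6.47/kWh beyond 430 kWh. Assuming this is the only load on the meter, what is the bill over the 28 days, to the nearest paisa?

₹9470.10

Power = 19.3 A × 240 V = 4632 W = 4.632 kW
Runtime = 12 h/day × 28 days = 336 h
Energy = 4.632 kW × 336 h = 1556.352 kWh
Tier 1 (0–290 kWh): 290 × ₹4.9 = ₹1421
Tier 2 (290–430 kWh): 140 × ₹5.44 = ₹761.6
Above 430 kWh: 1126.352 × ₹6.47 = ₹7287.49744
Bill = ₹9470.10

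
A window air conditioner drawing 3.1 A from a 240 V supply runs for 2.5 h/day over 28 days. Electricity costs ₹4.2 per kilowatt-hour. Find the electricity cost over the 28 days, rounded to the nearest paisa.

₹218.74

Power = 3.1 A × 240 V = 744 W = 0.744 kW
Runtime = 2.5 h/day × 28 days = 70 h
Energy = 0.744 kW × 70 h = 52.08 kWh
Cost = 52.08 kWh × ₹4.2/kWh = ₹218.74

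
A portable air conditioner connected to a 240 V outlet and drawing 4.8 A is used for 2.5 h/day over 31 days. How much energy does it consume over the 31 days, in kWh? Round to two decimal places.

Power = 4.8 A × 240 V = 1152 W = 1.152 kW
Runtime = 2.5 h/day × 31 days = 77.5 h
Energy = 1.152 kW × 77.5 h = 89.28 kWh

89.28 kWh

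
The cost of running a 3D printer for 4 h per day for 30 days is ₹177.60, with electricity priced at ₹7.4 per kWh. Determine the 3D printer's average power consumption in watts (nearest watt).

200 W

Energy = ₹177.60 ÷ ₹7.4/kWh = 24 kWh
Runtime = 4 h/day × 30 days = 120 h
Power = 24 kWh ÷ 120 h = 0.2 kW = 200 W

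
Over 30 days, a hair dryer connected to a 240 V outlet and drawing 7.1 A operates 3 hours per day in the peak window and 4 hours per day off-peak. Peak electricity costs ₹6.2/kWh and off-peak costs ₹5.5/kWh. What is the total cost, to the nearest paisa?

Power = 7.1 A × 240 V = 1704 W = 1.704 kW
Peak energy = 1.704 kW × 3 h × 30 = 153.36 kWh
Off-peak energy = 1.704 kW × 4 h × 30 = 204.48 kWh
Cost = 153.36 × ₹6.2 + 204.48 × ₹5.5 = ₹950.832 + ₹1124.64 = ₹2075.47

₹2075.47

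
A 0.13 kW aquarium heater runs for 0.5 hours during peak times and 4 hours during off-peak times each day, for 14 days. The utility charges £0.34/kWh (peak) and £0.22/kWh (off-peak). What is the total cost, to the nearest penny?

Peak energy = 0.13 kW × 0.5 h × 14 = 0.91 kWh
Off-peak energy = 0.13 kW × 4 h × 14 = 7.28 kWh
Cost = 0.91 × £0.34 + 7.28 × £0.22 = £0.3094 + £1.6016 = £1.91

£1.91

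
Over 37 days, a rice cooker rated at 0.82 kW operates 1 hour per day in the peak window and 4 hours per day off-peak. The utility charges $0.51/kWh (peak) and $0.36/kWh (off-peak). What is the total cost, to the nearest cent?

$59.16

Peak energy = 0.82 kW × 1 h × 37 = 30.34 kWh
Off-peak energy = 0.82 kW × 4 h × 37 = 121.36 kWh
Cost = 30.34 × $0.51 + 121.36 × $0.36 = $15.4734 + $43.6896 = $59.16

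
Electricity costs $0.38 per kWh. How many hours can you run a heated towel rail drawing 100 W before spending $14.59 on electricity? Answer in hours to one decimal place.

383.9 h

Energy available = $14.59 ÷ $0.38/kWh = 38.3947 kWh
Hours = 38.3947 kWh ÷ 0.1 kW = 383.9 h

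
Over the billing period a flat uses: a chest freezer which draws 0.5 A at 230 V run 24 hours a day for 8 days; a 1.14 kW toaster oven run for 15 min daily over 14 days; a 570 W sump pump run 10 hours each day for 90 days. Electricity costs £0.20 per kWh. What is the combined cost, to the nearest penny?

£107.81

chest freezer: Power = 0.5 A × 230 V = 115 W = 0.115 kW
chest freezer: Runtime = 24 h × 8 = 192 h
chest freezer: 0.115 kW × 192 h = 22.08 kWh
toaster oven: Runtime = 15 min × 14 = 210 min = 3.5 h
toaster oven: 1.14 kW × 3.5 h = 3.99 kWh
sump pump: Runtime = 10 h/day × 90 days = 900 h
sump pump: 0.57 kW × 900 h = 513 kWh
Total energy = 539.07 kWh
Cost = 539.07 × £0.20 = £107.81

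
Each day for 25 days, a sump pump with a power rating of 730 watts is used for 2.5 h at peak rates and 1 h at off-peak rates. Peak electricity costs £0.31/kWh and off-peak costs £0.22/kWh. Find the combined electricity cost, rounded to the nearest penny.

£18.16

Peak energy = 0.73 kW × 2.5 h × 25 = 45.625 kWh
Off-peak energy = 0.73 kW × 1 h × 25 = 18.25 kWh
Cost = 45.625 × £0.31 + 18.25 × £0.22 = £14.14375 + £4.015 = £18.16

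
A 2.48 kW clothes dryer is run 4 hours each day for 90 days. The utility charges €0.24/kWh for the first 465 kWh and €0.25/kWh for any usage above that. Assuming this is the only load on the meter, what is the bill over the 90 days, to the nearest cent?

Runtime = 4 h/day × 90 days = 360 h
Energy = 2.48 kW × 360 h = 892.8 kWh
Tier 1 (0–465 kWh): 465 × €0.24 = €111.6
Above 465 kWh: 427.8 × €0.25 = €106.95
Bill = €218.55

€218.55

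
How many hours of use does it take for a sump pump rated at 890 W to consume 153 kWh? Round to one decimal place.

Hours = 153 kWh ÷ 0.89 kW = 171.9 h

171.9 h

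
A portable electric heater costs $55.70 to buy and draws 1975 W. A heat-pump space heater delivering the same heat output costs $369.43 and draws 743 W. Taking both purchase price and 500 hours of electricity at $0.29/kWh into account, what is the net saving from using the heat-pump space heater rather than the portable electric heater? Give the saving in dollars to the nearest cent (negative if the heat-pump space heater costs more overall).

portable electric heater: $55.70 + (1975/1000) kW × 500 h × $0.29 = $55.70 + $286.375 = $342.075
heat-pump space heater: $369.43 + (743/1000) kW × 500 h × $0.29 = $369.43 + $107.735 = $477.165
Saving = $342.075 − $477.165 = −$135.09

-$135.09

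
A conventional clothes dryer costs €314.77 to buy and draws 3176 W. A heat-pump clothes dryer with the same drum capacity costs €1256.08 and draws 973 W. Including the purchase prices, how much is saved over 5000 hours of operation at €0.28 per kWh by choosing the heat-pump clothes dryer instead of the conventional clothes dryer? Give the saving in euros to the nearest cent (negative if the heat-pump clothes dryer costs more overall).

conventional clothes dryer: €314.77 + (3176/1000) kW × 5000 h × €0.28 = €314.77 + €4446.4 = €4761.17
heat-pump clothes dryer: €1256.08 + (973/1000) kW × 5000 h × €0.28 = €1256.08 + €1362.2 = €2618.28
Saving = €4761.17 − €2618.28 = €2142.89

€2142.89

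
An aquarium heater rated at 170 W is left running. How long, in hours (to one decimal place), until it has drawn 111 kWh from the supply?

652.9 h

Hours = 111 kWh ÷ 0.17 kW = 652.9 h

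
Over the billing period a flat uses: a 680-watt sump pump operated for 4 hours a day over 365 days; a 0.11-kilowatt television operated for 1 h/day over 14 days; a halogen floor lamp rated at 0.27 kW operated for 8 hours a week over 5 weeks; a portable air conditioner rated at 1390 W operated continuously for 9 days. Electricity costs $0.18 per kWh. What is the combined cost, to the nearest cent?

sump pump: Runtime = 4 h/day × 365 days = 1460 h
sump pump: 0.68 kW × 1460 h = 992.8 kWh
television: Runtime = 1 h/day × 14 days = 14 h
television: 0.11 kW × 14 h = 1.54 kWh
halogen floor lamp: Runtime = 8 h/week × 5 weeks = 40 h
halogen floor lamp: 0.27 kW × 40 h = 10.8 kWh
portable air conditioner: Runtime = 24 h × 9 = 216 h
portable air conditioner: 1.39 kW × 216 h = 300.24 kWh
Total energy = 1305.38 kWh
Cost = 1305.38 × $0.18 = $234.97

$234.97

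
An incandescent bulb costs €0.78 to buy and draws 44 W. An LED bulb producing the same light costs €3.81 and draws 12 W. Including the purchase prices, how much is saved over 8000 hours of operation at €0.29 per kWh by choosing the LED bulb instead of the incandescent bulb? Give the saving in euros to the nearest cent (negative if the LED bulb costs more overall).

€71.21

incandescent bulb: €0.78 + (44/1000) kW × 8000 h × €0.29 = €0.78 + €102.08 = €102.86
LED bulb: €3.81 + (12/1000) kW × 8000 h × €0.29 = €3.81 + €27.84 = €31.65
Saving = €102.86 − €31.65 = €71.21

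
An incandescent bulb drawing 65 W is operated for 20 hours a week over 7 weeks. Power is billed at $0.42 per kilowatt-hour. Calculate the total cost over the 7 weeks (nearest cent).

$3.82

Runtime = 20 h/week × 7 weeks = 140 h
Energy = 0.065 kW × 140 h = 9.1 kWh
Cost = 9.1 kWh × $0.42/kWh = $3.82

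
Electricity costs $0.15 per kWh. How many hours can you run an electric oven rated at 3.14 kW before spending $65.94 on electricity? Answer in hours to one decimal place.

140.0 h

Energy available = $65.94 ÷ $0.15/kWh = 439.6 kWh
Hours = 439.6 kWh ÷ 3.14 kW = 140.0 h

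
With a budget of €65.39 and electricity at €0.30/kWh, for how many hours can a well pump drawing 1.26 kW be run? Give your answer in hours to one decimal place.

Energy available = €65.39 ÷ €0.30/kWh = 217.9667 kWh
Hours = 217.9667 kWh ÷ 1.26 kW = 173.0 h

173.0 h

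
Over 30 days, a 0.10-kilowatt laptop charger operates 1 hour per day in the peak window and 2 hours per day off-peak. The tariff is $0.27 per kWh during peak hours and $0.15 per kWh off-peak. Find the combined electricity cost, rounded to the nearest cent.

Peak energy = 0.1 kW × 1 h × 30 = 3 kWh
Off-peak energy = 0.1 kW × 2 h × 30 = 6 kWh
Cost = 3 × $0.27 + 6 × $0.15 = $0.81 + $0.9 = $1.71

$1.71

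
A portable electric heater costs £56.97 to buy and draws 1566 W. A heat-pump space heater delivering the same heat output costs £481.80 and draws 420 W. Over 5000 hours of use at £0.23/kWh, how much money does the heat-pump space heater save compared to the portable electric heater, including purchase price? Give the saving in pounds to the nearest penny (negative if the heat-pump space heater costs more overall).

£893.07

portable electric heater: £56.97 + (1566/1000) kW × 5000 h × £0.23 = £56.97 + £1800.9 = £1857.87
heat-pump space heater: £481.80 + (420/1000) kW × 5000 h × £0.23 = £481.80 + £483 = £964.8
Saving = £1857.87 − £964.8 = £893.07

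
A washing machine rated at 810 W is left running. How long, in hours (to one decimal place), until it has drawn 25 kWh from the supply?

Hours = 25 kWh ÷ 0.81 kW = 30.9 h

30.9 h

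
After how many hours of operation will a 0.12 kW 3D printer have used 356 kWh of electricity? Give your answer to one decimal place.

2966.7 h

Hours = 356 kWh ÷ 0.12 kW = 2966.7 h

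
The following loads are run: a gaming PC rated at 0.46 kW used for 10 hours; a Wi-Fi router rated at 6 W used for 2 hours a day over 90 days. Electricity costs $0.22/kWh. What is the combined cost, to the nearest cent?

gaming PC: 0.46 kW × 10 h = 4.6 kWh
Wi-Fi router: Runtime = 2 h/day × 90 days = 180 h
Wi-Fi router: 0.006 kW × 180 h = 1.08 kWh
Total energy = 5.68 kWh
Cost = 5.68 × $0.22 = $1.25

$1.25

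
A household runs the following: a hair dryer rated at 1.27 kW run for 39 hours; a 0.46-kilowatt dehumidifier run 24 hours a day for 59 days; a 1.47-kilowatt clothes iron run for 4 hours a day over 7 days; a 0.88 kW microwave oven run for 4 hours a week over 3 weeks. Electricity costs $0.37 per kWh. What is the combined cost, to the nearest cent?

hair dryer: 1.27 kW × 39 h = 49.53 kWh
dehumidifier: Runtime = 24 h × 59 = 1416 h
dehumidifier: 0.46 kW × 1416 h = 651.36 kWh
clothes iron: Runtime = 4 h/day × 7 days = 28 h
clothes iron: 1.47 kW × 28 h = 41.16 kWh
microwave oven: Runtime = 4 h/week × 3 weeks = 12 h
microwave oven: 0.88 kW × 12 h = 10.56 kWh
Total energy = 752.61 kWh
Cost = 752.61 × $0.37 = $278.47

$278.47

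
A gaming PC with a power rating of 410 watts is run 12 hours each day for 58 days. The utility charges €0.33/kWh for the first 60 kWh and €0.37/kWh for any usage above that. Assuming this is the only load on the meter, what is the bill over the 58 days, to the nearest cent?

Runtime = 12 h/day × 58 days = 696 h
Energy = 0.41 kW × 696 h = 285.36 kWh
Tier 1 (0–60 kWh): 60 × €0.33 = €19.8
Above 60 kWh: 225.36 × €0.37 = €83.3832
Bill = €103.18

€103.18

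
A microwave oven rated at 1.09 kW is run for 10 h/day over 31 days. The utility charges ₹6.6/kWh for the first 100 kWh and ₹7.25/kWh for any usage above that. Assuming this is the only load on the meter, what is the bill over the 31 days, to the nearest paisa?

Runtime = 10 h/day × 31 days = 310 h
Energy = 1.09 kW × 310 h = 337.9 kWh
Tier 1 (0–100 kWh): 100 × ₹6.6 = ₹660
Above 100 kWh: 237.9 × ₹7.25 = ₹1724.775
Bill = ₹2384.78

₹2384.78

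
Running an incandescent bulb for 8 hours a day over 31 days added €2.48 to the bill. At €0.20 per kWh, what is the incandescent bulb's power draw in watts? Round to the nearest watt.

50 W

Energy = €2.48 ÷ €0.20/kWh = 12.4 kWh
Runtime = 8 h/day × 31 days = 248 h
Power = 12.4 kWh ÷ 248 h = 0.05 kW = 50 W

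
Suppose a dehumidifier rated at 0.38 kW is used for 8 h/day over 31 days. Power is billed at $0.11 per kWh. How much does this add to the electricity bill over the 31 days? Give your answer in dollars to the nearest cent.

$10.37

Runtime = 8 h/day × 31 days = 248 h
Energy = 0.38 kW × 248 h = 94.24 kWh
Cost = 94.24 kWh × $0.11/kWh = $10.37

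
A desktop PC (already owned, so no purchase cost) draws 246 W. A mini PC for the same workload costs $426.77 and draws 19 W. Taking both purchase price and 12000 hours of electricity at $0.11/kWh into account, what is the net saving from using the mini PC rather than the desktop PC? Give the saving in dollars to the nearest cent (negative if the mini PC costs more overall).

desktop PC: $0.00 + (246/1000) kW × 12000 h × $0.11 = $0.00 + $324.72 = $324.72
mini PC: $426.77 + (19/1000) kW × 12000 h × $0.11 = $426.77 + $25.08 = $451.85
Saving = $324.72 − $451.85 = −$127.13

-$127.13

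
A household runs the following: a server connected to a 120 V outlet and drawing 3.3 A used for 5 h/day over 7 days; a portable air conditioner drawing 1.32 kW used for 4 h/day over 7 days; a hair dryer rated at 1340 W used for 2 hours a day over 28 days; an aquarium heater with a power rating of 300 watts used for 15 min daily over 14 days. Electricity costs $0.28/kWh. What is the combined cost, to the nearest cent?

server: Power = 3.3 A × 120 V = 396 W = 0.396 kW
server: Runtime = 5 h/day × 7 days = 35 h
server: 0.396 kW × 35 h = 13.86 kWh
portable air conditioner: Runtime = 4 h/day × 7 days = 28 h
portable air conditioner: 1.32 kW × 28 h = 36.96 kWh
hair dryer: Runtime = 2 h/day × 28 days = 56 h
hair dryer: 1.34 kW × 56 h = 75.04 kWh
aquarium heater: Runtime = 15 min × 14 = 210 min = 3.5 h
aquarium heater: 0.3 kW × 3.5 h = 1.05 kWh
Total energy = 126.91 kWh
Cost = 126.91 × $0.28 = $35.53

$35.53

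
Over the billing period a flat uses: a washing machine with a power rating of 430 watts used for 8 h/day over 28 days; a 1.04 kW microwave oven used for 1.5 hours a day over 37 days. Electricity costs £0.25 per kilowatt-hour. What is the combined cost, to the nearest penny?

washing machine: Runtime = 8 h/day × 28 days = 224 h
washing machine: 0.43 kW × 224 h = 96.32 kWh
microwave oven: Runtime = 1.5 h/day × 37 days = 55.5 h
microwave oven: 1.04 kW × 55.5 h = 57.72 kWh
Total energy = 154.04 kWh
Cost = 154.04 × £0.25 = £38.51

£38.51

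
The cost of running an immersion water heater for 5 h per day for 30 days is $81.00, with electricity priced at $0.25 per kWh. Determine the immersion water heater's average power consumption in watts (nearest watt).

2160 W

Energy = $81.00 ÷ $0.25/kWh = 324 kWh
Runtime = 5 h/day × 30 days = 150 h
Power = 324 kWh ÷ 150 h = 2.16 kW = 2160 W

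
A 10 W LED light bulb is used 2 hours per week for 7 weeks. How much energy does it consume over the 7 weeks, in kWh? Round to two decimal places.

0.14 kWh

Runtime = 2 h/week × 7 weeks = 14 h
Energy = 0.01 kW × 14 h = 0.14 kWh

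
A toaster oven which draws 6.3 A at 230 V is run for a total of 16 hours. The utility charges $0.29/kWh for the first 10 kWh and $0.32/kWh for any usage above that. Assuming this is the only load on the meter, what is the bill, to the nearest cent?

Power = 6.3 A × 230 V = 1449 W = 1.449 kW
Energy = 1.449 kW × 16 h = 23.184 kWh
Tier 1 (0–10 kWh): 10 × $0.29 = $2.9
Above 10 kWh: 13.184 × $0.32 = $4.21888
Bill = $7.12

$7.12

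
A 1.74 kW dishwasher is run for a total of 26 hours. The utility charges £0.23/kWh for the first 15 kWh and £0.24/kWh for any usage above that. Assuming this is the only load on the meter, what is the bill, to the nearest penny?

Energy = 1.74 kW × 26 h = 45.24 kWh
Tier 1 (0–15 kWh): 15 × £0.23 = £3.45
Above 15 kWh: 30.24 × £0.24 = £7.2576
Bill = £10.71

£10.71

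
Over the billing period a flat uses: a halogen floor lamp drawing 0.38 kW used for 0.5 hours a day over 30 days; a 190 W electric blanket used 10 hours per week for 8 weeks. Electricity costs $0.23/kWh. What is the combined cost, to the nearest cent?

$4.81

halogen floor lamp: Runtime = 0.5 h/day × 30 days = 15 h
halogen floor lamp: 0.38 kW × 15 h = 5.7 kWh
electric blanket: Runtime = 10 h/week × 8 weeks = 80 h
electric blanket: 0.19 kW × 80 h = 15.2 kWh
Total energy = 20.9 kWh
Cost = 20.9 × $0.23 = $4.81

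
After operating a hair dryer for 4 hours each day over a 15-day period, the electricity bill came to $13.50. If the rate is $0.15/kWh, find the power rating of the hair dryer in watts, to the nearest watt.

Energy = $13.50 ÷ $0.15/kWh = 90 kWh
Runtime = 4 h/day × 15 days = 60 h
Power = 90 kWh ÷ 60 h = 1.5 kW = 1500 W

1500 W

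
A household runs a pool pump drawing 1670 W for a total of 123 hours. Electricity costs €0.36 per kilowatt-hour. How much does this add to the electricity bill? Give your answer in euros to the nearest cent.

Energy = 1.67 kW × 123 h = 205.41 kWh
Cost = 205.41 kWh × €0.36/kWh = €73.95

€73.95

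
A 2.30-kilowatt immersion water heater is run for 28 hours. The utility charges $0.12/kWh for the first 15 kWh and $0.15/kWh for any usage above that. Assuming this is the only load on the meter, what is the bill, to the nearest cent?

$9.21

Energy = 2.3 kW × 28 h = 64.4 kWh
Tier 1 (0–15 kWh): 15 × $0.12 = $1.8
Above 15 kWh: 49.4 × $0.15 = $7.41
Bill = $9.21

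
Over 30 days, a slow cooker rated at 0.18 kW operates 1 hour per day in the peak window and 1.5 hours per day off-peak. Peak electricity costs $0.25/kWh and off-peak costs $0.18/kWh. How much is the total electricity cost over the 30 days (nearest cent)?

$2.81

Peak energy = 0.18 kW × 1 h × 30 = 5.4 kWh
Off-peak energy = 0.18 kW × 1.5 h × 30 = 8.1 kWh
Cost = 5.4 × $0.25 + 8.1 × $0.18 = $1.35 + $1.458 = $2.81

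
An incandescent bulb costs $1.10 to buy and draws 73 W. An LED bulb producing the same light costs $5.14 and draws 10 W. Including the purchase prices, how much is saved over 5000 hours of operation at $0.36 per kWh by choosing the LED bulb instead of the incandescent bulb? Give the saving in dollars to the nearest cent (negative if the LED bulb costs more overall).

incandescent bulb: $1.10 + (73/1000) kW × 5000 h × $0.36 = $1.10 + $131.4 = $132.5
LED bulb: $5.14 + (10/1000) kW × 5000 h × $0.36 = $5.14 + $18 = $23.14
Saving = $132.5 − $23.14 = $109.36

$109.36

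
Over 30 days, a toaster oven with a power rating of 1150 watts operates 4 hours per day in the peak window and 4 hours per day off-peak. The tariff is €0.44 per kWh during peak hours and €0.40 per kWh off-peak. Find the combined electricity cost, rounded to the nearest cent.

Peak energy = 1.15 kW × 4 h × 30 = 138 kWh
Off-peak energy = 1.15 kW × 4 h × 30 = 138 kWh
Cost = 138 × €0.44 + 138 × €0.40 = €60.72 + €55.2 = €115.92

€115.92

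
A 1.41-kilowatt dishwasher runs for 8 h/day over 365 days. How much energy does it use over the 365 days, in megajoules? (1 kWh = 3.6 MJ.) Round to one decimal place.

Runtime = 8 h/day × 365 days = 2920 h
Energy = 1.41 kW × 2920 h = 4117.2 kWh
= 4117.2 × 3.6 MJ = 14821.9 MJ

14821.9 MJ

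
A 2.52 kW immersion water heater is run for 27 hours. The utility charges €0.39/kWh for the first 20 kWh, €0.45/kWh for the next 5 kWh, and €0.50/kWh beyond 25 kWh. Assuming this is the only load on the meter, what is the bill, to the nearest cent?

Energy = 2.52 kW × 27 h = 68.04 kWh
Tier 1 (0–20 kWh): 20 × €0.39 = €7.8
Tier 2 (20–25 kWh): 5 × €0.45 = €2.25
Above 25 kWh: 43.04 × €0.50 = €21.52
Bill = €31.57

€31.57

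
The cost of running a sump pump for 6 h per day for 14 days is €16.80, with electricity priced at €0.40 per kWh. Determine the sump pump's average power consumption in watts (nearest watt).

500 W

Energy = €16.80 ÷ €0.40/kWh = 42 kWh
Runtime = 6 h/day × 14 days = 84 h
Power = 42 kWh ÷ 84 h = 0.5 kW = 500 W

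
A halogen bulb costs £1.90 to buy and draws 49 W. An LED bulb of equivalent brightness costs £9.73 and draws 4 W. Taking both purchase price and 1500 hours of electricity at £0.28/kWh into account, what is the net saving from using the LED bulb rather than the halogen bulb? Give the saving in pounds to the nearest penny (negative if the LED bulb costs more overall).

halogen bulb: £1.90 + (49/1000) kW × 1500 h × £0.28 = £1.90 + £20.58 = £22.48
LED bulb: £9.73 + (4/1000) kW × 1500 h × £0.28 = £9.73 + £1.68 = £11.41
Saving = £22.48 − £11.41 = £11.07

£11.07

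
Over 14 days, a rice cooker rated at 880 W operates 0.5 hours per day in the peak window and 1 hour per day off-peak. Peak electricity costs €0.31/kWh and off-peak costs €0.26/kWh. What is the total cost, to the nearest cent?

€5.11

Peak energy = 0.88 kW × 0.5 h × 14 = 6.16 kWh
Off-peak energy = 0.88 kW × 1 h × 14 = 12.32 kWh
Cost = 6.16 × €0.31 + 12.32 × €0.26 = €1.9096 + €3.2032 = €5.11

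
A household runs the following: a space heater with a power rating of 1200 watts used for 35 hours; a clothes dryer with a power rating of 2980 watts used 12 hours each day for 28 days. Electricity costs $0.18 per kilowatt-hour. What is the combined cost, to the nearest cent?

$187.79

space heater: 1.2 kW × 35 h = 42 kWh
clothes dryer: Runtime = 12 h/day × 28 days = 336 h
clothes dryer: 2.98 kW × 336 h = 1001.28 kWh
Total energy = 1043.28 kWh
Cost = 1043.28 × $0.18 = $187.79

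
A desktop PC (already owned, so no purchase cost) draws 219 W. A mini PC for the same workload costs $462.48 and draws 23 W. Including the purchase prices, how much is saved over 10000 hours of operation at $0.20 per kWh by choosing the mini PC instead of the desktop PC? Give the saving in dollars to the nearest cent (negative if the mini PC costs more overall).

desktop PC: $0.00 + (219/1000) kW × 10000 h × $0.20 = $0.00 + $438 = $438
mini PC: $462.48 + (23/1000) kW × 10000 h × $0.20 = $462.48 + $46 = $508.48
Saving = $438 − $508.48 = −$70.48

-$70.48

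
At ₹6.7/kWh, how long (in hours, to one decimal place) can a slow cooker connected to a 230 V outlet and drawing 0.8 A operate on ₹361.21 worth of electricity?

Power = 0.8 A × 230 V = 184 W = 0.184 kW
Energy available = ₹361.21 ÷ ₹6.7/kWh = 53.9119 kWh
Hours = 53.9119 kWh ÷ 0.184 kW = 293.0 h

293.0 h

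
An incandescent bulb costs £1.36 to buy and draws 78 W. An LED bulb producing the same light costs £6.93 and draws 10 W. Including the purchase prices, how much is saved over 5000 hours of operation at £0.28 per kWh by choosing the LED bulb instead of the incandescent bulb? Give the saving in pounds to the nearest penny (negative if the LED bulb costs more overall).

£89.63

incandescent bulb: £1.36 + (78/1000) kW × 5000 h × £0.28 = £1.36 + £109.2 = £110.56
LED bulb: £6.93 + (10/1000) kW × 5000 h × £0.28 = £6.93 + £14 = £20.93
Saving = £110.56 − £20.93 = £89.63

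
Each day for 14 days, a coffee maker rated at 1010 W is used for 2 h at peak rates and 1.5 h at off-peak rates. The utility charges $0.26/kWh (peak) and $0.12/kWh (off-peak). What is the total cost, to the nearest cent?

Peak energy = 1.01 kW × 2 h × 14 = 28.28 kWh
Off-peak energy = 1.01 kW × 1.5 h × 14 = 21.21 kWh
Cost = 28.28 × $0.26 + 21.21 × $0.12 = $7.3528 + $2.5452 = $9.90

$9.90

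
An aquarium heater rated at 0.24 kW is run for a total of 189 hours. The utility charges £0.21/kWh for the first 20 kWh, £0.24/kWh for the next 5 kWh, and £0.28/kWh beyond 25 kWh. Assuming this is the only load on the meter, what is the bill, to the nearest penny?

Energy = 0.24 kW × 189 h = 45.36 kWh
Tier 1 (0–20 kWh): 20 × £0.21 = £4.2
Tier 2 (20–25 kWh): 5 × £0.24 = £1.2
Above 25 kWh: 20.36 × £0.28 = £5.7008
Bill = £11.10

£11.10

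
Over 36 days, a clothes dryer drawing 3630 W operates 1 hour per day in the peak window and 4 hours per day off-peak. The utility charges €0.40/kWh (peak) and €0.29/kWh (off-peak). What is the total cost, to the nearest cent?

€203.86

Peak energy = 3.63 kW × 1 h × 36 = 130.68 kWh
Off-peak energy = 3.63 kW × 4 h × 36 = 522.72 kWh
Cost = 130.68 × €0.40 + 522.72 × €0.29 = €52.272 + €151.5888 = €203.86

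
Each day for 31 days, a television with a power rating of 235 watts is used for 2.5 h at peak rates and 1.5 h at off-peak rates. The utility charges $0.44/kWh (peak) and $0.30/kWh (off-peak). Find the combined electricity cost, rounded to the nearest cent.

Peak energy = 0.235 kW × 2.5 h × 31 = 18.2125 kWh
Off-peak energy = 0.235 kW × 1.5 h × 31 = 10.9275 kWh
Cost = 18.2125 × $0.44 + 10.9275 × $0.30 = $8.0135 + $3.27825 = $11.29

$11.29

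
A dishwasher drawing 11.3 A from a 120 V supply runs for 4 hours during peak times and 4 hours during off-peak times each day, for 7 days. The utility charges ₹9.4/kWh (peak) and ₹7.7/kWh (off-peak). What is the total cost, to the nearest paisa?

₹649.25

Power = 11.3 A × 120 V = 1356 W = 1.356 kW
Peak energy = 1.356 kW × 4 h × 7 = 37.968 kWh
Off-peak energy = 1.356 kW × 4 h × 7 = 37.968 kWh
Cost = 37.968 × ₹9.4 + 37.968 × ₹7.7 = ₹356.8992 + ₹292.3536 = ₹649.25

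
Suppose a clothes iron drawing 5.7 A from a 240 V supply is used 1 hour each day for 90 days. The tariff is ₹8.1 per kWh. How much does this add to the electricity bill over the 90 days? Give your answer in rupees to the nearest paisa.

₹997.27

Power = 5.7 A × 240 V = 1368 W = 1.368 kW
Runtime = 1 h/day × 90 days = 90 h
Energy = 1.368 kW × 90 h = 123.12 kWh
Cost = 123.12 kWh × ₹8.1/kWh = ₹997.27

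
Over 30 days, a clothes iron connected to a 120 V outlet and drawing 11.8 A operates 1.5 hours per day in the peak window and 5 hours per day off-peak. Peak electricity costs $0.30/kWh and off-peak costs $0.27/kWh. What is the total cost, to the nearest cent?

Power = 11.8 A × 120 V = 1416 W = 1.416 kW
Peak energy = 1.416 kW × 1.5 h × 30 = 63.72 kWh
Off-peak energy = 1.416 kW × 5 h × 30 = 212.4 kWh
Cost = 63.72 × $0.30 + 212.4 × $0.27 = $19.116 + $57.348 = $76.46

$76.46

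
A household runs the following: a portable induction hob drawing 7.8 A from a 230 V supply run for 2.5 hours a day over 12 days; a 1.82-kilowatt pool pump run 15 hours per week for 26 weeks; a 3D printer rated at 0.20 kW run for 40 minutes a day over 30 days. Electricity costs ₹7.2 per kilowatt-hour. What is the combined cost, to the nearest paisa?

portable induction hob: Power = 7.8 A × 230 V = 1794 W = 1.794 kW
portable induction hob: Runtime = 2.5 h/day × 12 days = 30 h
portable induction hob: 1.794 kW × 30 h = 53.82 kWh
pool pump: Runtime = 15 h/week × 26 weeks = 390 h
pool pump: 1.82 kW × 390 h = 709.8 kWh
3D printer: Runtime = 40 min × 30 = 1200 min = 20 h
3D printer: 0.2 kW × 20 h = 4 kWh
Total energy = 767.62 kWh
Cost = 767.62 × ₹7.2 = ₹5526.86

₹5526.86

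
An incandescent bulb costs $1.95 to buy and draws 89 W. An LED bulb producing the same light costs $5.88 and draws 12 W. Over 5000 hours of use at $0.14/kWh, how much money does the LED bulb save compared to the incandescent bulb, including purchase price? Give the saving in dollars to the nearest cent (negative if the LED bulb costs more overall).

$49.97

incandescent bulb: $1.95 + (89/1000) kW × 5000 h × $0.14 = $1.95 + $62.3 = $64.25
LED bulb: $5.88 + (12/1000) kW × 5000 h × $0.14 = $5.88 + $8.4 = $14.28
Saving = $64.25 − $14.28 = $49.97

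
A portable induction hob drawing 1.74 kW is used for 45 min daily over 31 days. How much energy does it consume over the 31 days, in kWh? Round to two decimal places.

Runtime = 45 min × 31 = 1395 min = 23.25 h
Energy = 1.74 kW × 23.25 h = 40.455 kWh ≈ 40.46 kWh

40.46 kWh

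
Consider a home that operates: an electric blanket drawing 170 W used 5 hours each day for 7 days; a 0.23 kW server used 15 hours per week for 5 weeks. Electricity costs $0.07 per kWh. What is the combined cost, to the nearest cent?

electric blanket: Runtime = 5 h/day × 7 days = 35 h
electric blanket: 0.17 kW × 35 h = 5.95 kWh
server: Runtime = 15 h/week × 5 weeks = 75 h
server: 0.23 kW × 75 h = 17.25 kWh
Total energy = 23.2 kWh
Cost = 23.2 × $0.07 = $1.62

$1.62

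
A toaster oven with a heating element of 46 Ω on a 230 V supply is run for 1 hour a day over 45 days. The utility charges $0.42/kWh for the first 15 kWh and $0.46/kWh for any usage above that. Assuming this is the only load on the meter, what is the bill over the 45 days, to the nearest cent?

$23.21

Power = V²/R = 230²/46 = 1150 W = 1.15 kW
Runtime = 1 h/day × 45 days = 45 h
Energy = 1.15 kW × 45 h = 51.75 kWh
Tier 1 (0–15 kWh): 15 × $0.42 = $6.3
Above 15 kWh: 36.75 × $0.46 = $16.905
Bill = $23.21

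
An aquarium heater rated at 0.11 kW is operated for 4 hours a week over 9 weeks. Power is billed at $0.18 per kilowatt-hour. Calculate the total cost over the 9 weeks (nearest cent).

Runtime = 4 h/week × 9 weeks = 36 h
Energy = 0.11 kW × 36 h = 3.96 kWh
Cost = 3.96 kWh × $0.18/kWh = $0.71

$0.71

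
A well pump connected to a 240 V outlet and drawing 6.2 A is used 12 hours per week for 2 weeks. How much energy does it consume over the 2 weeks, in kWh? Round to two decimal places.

35.71 kWh

Power = 6.2 A × 240 V = 1488 W = 1.488 kW
Runtime = 12 h/week × 2 weeks = 24 h
Energy = 1.488 kW × 24 h = 35.712 kWh ≈ 35.71 kWh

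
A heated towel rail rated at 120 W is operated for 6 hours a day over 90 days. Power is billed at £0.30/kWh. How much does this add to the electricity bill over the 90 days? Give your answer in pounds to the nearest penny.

Runtime = 6 h/day × 90 days = 540 h
Energy = 0.12 kW × 540 h = 64.8 kWh
Cost = 64.8 kWh × £0.30/kWh = £19.44

£19.44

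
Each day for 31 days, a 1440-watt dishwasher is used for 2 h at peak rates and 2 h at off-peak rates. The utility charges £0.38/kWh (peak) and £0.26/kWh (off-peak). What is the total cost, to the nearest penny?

£57.14

Peak energy = 1.44 kW × 2 h × 31 = 89.28 kWh
Off-peak energy = 1.44 kW × 2 h × 31 = 89.28 kWh
Cost = 89.28 × £0.38 + 89.28 × £0.26 = £33.9264 + £23.2128 = £57.14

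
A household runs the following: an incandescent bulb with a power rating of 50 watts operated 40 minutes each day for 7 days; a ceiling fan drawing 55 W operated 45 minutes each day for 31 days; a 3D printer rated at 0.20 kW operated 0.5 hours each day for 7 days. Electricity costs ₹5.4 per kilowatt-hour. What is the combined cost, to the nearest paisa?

incandescent bulb: Runtime = 40 min × 7 = 280 min = 4.666666… h
incandescent bulb: 0.05 kW × 4.666666… h = 0.233333… kWh
ceiling fan: Runtime = 45 min × 31 = 1395 min = 23.25 h
ceiling fan: 0.055 kW × 23.25 h = 1.27875 kWh
3D printer: Runtime = 0.5 h/day × 7 days = 3.5 h
3D printer: 0.2 kW × 3.5 h = 0.7 kWh
Total energy = 2.212083… kWh
Cost = 2.212083… × ₹5.4 = ₹11.95

₹11.95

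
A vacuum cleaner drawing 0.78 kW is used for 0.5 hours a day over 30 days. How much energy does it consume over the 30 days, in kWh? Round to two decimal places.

11.70 kWh

Runtime = 0.5 h/day × 30 days = 15 h
Energy = 0.78 kW × 15 h = 11.7 kWh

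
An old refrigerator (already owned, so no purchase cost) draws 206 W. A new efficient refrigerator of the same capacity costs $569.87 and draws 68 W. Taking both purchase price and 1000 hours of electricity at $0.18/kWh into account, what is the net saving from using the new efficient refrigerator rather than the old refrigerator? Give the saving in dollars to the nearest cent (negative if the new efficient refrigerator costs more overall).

old refrigerator: $0.00 + (206/1000) kW × 1000 h × $0.18 = $0.00 + $37.08 = $37.08
new efficient refrigerator: $569.87 + (68/1000) kW × 1000 h × $0.18 = $569.87 + $12.24 = $582.11
Saving = $37.08 − $582.11 = −$545.03

-$545.03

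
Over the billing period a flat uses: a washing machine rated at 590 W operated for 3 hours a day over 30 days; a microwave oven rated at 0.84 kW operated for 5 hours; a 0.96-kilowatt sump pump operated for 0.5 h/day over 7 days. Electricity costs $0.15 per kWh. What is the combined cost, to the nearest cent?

washing machine: Runtime = 3 h/day × 30 days = 90 h
washing machine: 0.59 kW × 90 h = 53.1 kWh
microwave oven: 0.84 kW × 5 h = 4.2 kWh
sump pump: Runtime = 0.5 h/day × 7 days = 3.5 h
sump pump: 0.96 kW × 3.5 h = 3.36 kWh
Total energy = 60.66 kWh
Cost = 60.66 × $0.15 = $9.10

$9.10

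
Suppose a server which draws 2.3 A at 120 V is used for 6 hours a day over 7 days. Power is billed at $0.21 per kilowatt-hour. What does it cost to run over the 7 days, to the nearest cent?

Power = 2.3 A × 120 V = 276 W = 0.276 kW
Runtime = 6 h/day × 7 days = 42 h
Energy = 0.276 kW × 42 h = 11.592 kWh
Cost = 11.592 kWh × $0.21/kWh = $2.43

$2.43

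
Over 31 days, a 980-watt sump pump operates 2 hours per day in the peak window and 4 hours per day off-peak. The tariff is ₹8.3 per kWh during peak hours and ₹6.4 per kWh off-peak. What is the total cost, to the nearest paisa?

Peak energy = 0.98 kW × 2 h × 31 = 60.76 kWh
Off-peak energy = 0.98 kW × 4 h × 31 = 121.52 kWh
Cost = 60.76 × ₹8.3 + 121.52 × ₹6.4 = ₹504.308 + ₹777.728 = ₹1282.04

₹1282.04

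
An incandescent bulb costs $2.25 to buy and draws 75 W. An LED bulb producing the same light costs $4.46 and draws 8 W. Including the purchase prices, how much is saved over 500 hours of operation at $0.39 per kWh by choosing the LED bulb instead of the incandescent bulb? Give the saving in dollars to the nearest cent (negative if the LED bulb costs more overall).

$10.86

incandescent bulb: $2.25 + (75/1000) kW × 500 h × $0.39 = $2.25 + $14.625 = $16.875
LED bulb: $4.46 + (8/1000) kW × 500 h × $0.39 = $4.46 + $1.56 = $6.02
Saving = $16.875 − $6.02 = $10.855 → $10.86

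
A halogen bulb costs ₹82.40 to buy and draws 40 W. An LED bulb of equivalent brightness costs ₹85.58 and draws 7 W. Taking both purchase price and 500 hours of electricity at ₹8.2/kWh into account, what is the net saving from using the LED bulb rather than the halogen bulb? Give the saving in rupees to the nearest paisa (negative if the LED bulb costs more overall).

halogen bulb: ₹82.40 + (40/1000) kW × 500 h × ₹8.2 = ₹82.40 + ₹164 = ₹246.4
LED bulb: ₹85.58 + (7/1000) kW × 500 h × ₹8.2 = ₹85.58 + ₹28.7 = ₹114.28
Saving = ₹246.4 − ₹114.28 = ₹132.12

₹132.12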